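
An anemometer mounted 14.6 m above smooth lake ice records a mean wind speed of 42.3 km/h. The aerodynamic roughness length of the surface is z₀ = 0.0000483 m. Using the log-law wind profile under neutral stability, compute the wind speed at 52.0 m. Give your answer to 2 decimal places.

46.56 km/h

Log law: V(z) ∝ ln(z/z₀), so V₂/V₁ = ln(z₂/z₀) / ln(z₁/z₀).
ln(52.0/0.0000483) = 13.8893, ln(14.6/0.0000483) = 12.6191
V₂ = 42.3 × 13.8893/12.6191 = 42.3 × 1.1007 = 46.5579 km/h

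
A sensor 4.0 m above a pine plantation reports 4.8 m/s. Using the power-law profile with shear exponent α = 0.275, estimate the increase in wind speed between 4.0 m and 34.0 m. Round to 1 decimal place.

3.8 m/s

Power law: V₂ = V₁ · (z₂/z₁)^α = 4.8 × (8.5000)^0.275 = 8.6463 m/s
ΔV = 8.6463 − 4.8 = 3.8463 m/s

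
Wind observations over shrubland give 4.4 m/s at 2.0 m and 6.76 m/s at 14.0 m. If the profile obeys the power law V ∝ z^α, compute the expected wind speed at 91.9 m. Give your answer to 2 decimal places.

10.24 m/s

First find α: α = ln(V₂/V₁)/ln(z₂/z₁) = ln(6.76/4.4)/ln(14.0/2.0) = 0.42942/1.94591 = 0.2207
Extrapolate from 14.0 m to 91.9 m: V₃ = 6.76 × (91.9/14.0)^0.2207 = 6.76 × 1.5147 = 10.2396 m/s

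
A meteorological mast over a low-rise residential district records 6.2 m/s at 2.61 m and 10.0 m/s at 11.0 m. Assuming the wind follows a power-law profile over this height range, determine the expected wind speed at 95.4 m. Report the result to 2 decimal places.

First find α: α = ln(V₂/V₁)/ln(z₂/z₁) = ln(10.0/6.2)/ln(11.0/2.61) = 0.47804/1.43855 = 0.3323
Extrapolate from 11.0 m to 95.4 m: V₃ = 10.0 × (95.4/11.0)^0.3323 = 10.0 × 2.0500 = 20.5000 m/s

20.50 m/s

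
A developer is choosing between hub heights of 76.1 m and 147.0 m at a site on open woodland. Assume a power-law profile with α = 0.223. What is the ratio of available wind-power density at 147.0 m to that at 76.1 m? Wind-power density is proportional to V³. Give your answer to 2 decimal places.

Speed ratio: V_B/V_A = (z_B/z_A)^α = (147.0/76.1)^0.223 = (1.9317)^0.223 = 1.15815
Power-density ratio: P_B/P_A = (V_B/V_A)³ = (1.15815)³ = 1.55342

1.55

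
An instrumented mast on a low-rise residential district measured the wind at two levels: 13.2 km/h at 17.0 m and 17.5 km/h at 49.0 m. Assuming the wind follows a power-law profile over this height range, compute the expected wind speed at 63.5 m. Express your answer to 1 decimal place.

First find α: α = ln(V₂/V₁)/ln(z₂/z₁) = ln(17.5/13.2)/ln(49.0/17.0) = 0.28198/1.05861 = 0.2664
Extrapolate from 49.0 m to 63.5 m: V₃ = 17.5 × (63.5/49.0)^0.2664 = 17.5 × 1.0715 = 18.7511 km/h

18.8 km/h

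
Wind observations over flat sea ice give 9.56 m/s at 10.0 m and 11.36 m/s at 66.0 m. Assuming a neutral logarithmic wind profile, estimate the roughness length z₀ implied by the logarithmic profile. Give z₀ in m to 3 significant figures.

Log law: V(z) ∝ ln(z/z₀). With r = V₁/V₂ = 9.56/11.36 = 0.84155,
r · ln(z₂/z₀) = ln(z₁/z₀) ⇒ ln z₀ = (ln z₁ − r·ln z₂)/(1 − r)
ln z₀ = (2.30259 − 0.84155×4.18965) / 0.15845 = -7.7199
z₀ = exp(-7.7199) = 0.0004439 m

z₀ ≈ 0.000444 m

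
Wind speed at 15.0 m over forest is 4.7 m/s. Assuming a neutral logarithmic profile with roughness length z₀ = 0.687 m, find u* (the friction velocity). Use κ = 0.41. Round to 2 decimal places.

Log law: V(z) = (u*/κ) · ln(z/z₀) ⇒ u* = κ · V / ln(z/z₀)
u* = 0.41 × 4.7 / ln(15.0/0.687) = 0.41 × 4.7 / 3.0835
   = 1.9270 / 3.0835 = 0.6249 m/s

u* ≈ 0.62 m/s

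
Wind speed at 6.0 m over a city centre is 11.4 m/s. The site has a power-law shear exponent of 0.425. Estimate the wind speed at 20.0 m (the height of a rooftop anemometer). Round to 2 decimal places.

19.02 m/s

Power-law profile: V₂ = V₁ · (z₂/z₁)^α
V₂ = 11.4 × (20.0/6.0)^0.425 = 11.4 × (3.3333)^0.425
    = 11.4 × 1.6681 = 19.0164 m/s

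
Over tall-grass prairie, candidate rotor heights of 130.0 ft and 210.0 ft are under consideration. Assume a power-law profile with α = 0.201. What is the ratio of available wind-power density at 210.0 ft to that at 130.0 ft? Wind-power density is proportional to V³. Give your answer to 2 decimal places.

1.34

Speed ratio: V_B/V_A = (z_B/z_A)^α = (210.0/130.0)^0.201 = (1.6154)^0.201 = 1.10119
Power-density ratio: P_B/P_A = (V_B/V_A)³ = (1.10119)³ = 1.33534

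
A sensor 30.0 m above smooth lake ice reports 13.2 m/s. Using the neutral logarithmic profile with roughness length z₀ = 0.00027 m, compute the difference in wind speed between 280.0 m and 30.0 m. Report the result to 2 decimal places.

2.54 m/s

Log law: V₂ = V₁ · ln(z₂/z₀)/ln(z₁/z₀) = 13.2 × 13.8519/11.6183 = 15.7377 m/s
ΔV = 15.7377 − 13.2 = 2.5377 m/s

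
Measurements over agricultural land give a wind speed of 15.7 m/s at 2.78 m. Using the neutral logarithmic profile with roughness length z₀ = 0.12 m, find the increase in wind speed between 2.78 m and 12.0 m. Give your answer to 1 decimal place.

Log law: V₂ = V₁ · ln(z₂/z₀)/ln(z₁/z₀) = 15.7 × 4.6052/3.1427 = 23.0060 m/s
ΔV = 23.0060 − 15.7 = 7.3060 m/s

7.3 m/s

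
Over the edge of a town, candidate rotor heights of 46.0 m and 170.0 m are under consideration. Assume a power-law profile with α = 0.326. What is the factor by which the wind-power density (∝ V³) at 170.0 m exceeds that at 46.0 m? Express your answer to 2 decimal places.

3.59

Speed ratio: V_B/V_A = (z_B/z_A)^α = (170.0/46.0)^0.326 = (3.6957)^0.326 = 1.53132
Power-density ratio: P_B/P_A = (V_B/V_A)³ = (1.53132)³ = 3.59089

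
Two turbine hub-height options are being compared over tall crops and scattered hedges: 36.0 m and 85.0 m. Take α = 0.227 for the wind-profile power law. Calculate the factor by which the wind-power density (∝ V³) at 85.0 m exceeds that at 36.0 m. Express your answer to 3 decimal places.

Speed ratio: V_B/V_A = (z_B/z_A)^α = (85.0/36.0)^0.227 = (2.3611)^0.227 = 1.21534
Power-density ratio: P_B/P_A = (V_B/V_A)³ = (1.21534)³ = 1.79512

1.795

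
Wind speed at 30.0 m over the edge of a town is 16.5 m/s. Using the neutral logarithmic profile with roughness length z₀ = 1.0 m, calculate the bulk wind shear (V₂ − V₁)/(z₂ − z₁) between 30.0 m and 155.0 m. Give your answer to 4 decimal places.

0.0637 m/s/m

Log law: V₂ = V₁ · ln(z₂/z₀)/ln(z₁/z₀) = 16.5 × 5.0434/3.4012 = 24.4668 m/s
ΔV/Δz = (24.4668 − 16.5)/(155.0 − 30.0) = 7.9668/125.0000 = 0.06373 m/s/m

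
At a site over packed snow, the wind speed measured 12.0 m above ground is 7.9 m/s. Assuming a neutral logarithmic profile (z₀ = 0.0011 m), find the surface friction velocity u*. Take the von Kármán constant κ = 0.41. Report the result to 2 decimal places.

u* ≈ 0.35 m/s

Log law: V(z) = (u*/κ) · ln(z/z₀) ⇒ u* = κ · V / ln(z/z₀)
u* = 0.41 × 7.9 / ln(12.0/0.0011) = 0.41 × 7.9 / 9.2974
   = 3.2390 / 9.2974 = 0.3484 m/s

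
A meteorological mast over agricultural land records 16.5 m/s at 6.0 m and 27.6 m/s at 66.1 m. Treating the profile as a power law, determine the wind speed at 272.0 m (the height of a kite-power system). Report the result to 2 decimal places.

First find α: α = ln(V₂/V₁)/ln(z₂/z₁) = ln(27.6/16.5)/ln(66.1/6.0) = 0.51446/2.39941 = 0.2144
Extrapolate from 66.1 m to 272.0 m: V₃ = 27.6 × (272.0/66.1)^0.2144 = 27.6 × 1.3543 = 37.3796 m/s

37.38 m/s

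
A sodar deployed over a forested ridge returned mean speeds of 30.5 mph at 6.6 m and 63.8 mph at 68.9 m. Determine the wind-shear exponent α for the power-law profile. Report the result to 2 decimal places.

Power law: V₂/V₁ = (z₂/z₁)^α ⇒ α = ln(V₂/V₁) / ln(z₂/z₁)
α = ln(63.8/30.5) / ln(68.9/6.6) = ln(2.0918) / ln(10.4394)
  = 0.73803 / 2.34559 = 0.31464

α ≈ 0.31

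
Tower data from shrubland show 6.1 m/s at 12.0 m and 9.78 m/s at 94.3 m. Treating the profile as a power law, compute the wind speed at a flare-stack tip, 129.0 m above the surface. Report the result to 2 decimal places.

10.51 m/s

First find α: α = ln(V₂/V₁)/ln(z₂/z₁) = ln(9.78/6.1)/ln(94.3/12.0) = 0.47205/2.06157 = 0.2290
Extrapolate from 94.3 m to 129.0 m: V₃ = 9.78 × (129.0/94.3)^0.2290 = 9.78 × 1.0744 = 10.5075 m/s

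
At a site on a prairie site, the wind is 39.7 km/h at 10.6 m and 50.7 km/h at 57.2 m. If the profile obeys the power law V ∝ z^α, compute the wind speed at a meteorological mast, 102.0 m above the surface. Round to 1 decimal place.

55.1 km/h

First find α: α = ln(V₂/V₁)/ln(z₂/z₁) = ln(50.7/39.7)/ln(57.2/10.6) = 0.24457/1.68570 = 0.1451
Extrapolate from 57.2 m to 102.0 m: V₃ = 50.7 × (102.0/57.2)^0.1451 = 50.7 × 1.0875 = 55.1385 km/h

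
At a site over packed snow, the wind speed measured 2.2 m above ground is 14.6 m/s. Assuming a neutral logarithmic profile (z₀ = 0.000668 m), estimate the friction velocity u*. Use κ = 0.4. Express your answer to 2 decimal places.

u* ≈ 0.72 m/s

Log law: V(z) = (u*/κ) · ln(z/z₀) ⇒ u* = κ · V / ln(z/z₀)
u* = 0.4 × 14.6 / ln(2.2/0.000668) = 0.4 × 14.6 / 8.0997
   = 5.8400 / 8.0997 = 0.7210 m/s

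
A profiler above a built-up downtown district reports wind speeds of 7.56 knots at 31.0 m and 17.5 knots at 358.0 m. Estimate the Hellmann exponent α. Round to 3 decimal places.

Power law: V₂/V₁ = (z₂/z₁)^α ⇒ α = ln(V₂/V₁) / ln(z₂/z₁)
α = ln(17.5/7.56) / ln(358.0/31.0) = ln(2.3148) / ln(11.5484)
  = 0.83933 / 2.44655 = 0.34307

α ≈ 0.343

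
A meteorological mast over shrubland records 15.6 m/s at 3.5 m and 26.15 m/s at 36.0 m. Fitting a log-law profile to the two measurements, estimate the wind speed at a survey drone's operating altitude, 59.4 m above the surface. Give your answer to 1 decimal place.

Log law: V ∝ ln(z/z₀). From the pair, with r = V₁/V₂ = 0.59656,
ln z₀ = (ln z₁ − r·ln z₂)/(1 − r) = (1.2528 − 0.59656×3.5835)/0.40344 = -2.1937 → z₀ = 0.1115 m
V₃ = V₁ · ln(z₃/z₀)/ln(z₁/z₀) = 15.6 × 6.2780/3.4464 = 28.4167 m/s

28.4 m/s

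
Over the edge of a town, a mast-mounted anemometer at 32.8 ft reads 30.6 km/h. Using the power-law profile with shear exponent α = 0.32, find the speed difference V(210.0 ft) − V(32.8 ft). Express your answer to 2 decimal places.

Power law: V₂ = V₁ · (z₂/z₁)^α = 30.6 × (6.4024)^0.32 = 55.4309 km/h
ΔV = 55.4309 − 30.6 = 24.8309 km/h

24.83 km/h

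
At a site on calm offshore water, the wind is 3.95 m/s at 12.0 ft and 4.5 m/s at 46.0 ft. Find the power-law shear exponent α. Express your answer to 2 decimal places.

α ≈ 0.10

Power law: V₂/V₁ = (z₂/z₁)^α ⇒ α = ln(V₂/V₁) / ln(z₂/z₁)
α = ln(4.5/3.95) / ln(46.0/12.0) = ln(1.1392) / ln(3.8333)
  = 0.13036 / 1.34373 = 0.09701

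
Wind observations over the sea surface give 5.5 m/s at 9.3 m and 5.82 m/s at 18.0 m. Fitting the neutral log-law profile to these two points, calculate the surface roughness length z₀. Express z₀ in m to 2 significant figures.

z₀ ≈ 0.00011 m

Log law: V(z) ∝ ln(z/z₀). With r = V₁/V₂ = 5.5/5.82 = 0.94502,
r · ln(z₂/z₀) = ln(z₁/z₀) ⇒ ln z₀ = (ln z₁ − r·ln z₂)/(1 − r)
ln z₀ = (2.23001 − 0.94502×2.89037) / 0.05498 = -9.1199
z₀ = exp(-9.1199) = 0.0001095 m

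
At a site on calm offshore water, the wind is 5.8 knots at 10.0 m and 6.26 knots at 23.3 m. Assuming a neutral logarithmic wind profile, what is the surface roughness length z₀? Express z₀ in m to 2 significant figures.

Log law: V(z) ∝ ln(z/z₀). With r = V₁/V₂ = 5.8/6.26 = 0.92652,
r · ln(z₂/z₀) = ln(z₁/z₀) ⇒ ln z₀ = (ln z₁ − r·ln z₂)/(1 − r)
ln z₀ = (2.30259 − 0.92652×3.14845) / 0.07348 = -8.3627
z₀ = exp(-8.3627) = 0.0002334 m

z₀ ≈ 0.00023 m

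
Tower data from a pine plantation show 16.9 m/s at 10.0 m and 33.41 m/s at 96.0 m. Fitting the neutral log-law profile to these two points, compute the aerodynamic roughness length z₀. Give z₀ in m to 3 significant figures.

Log law: V(z) ∝ ln(z/z₀). With r = V₁/V₂ = 16.9/33.41 = 0.50584,
r · ln(z₂/z₀) = ln(z₁/z₀) ⇒ ln z₀ = (ln z₁ − r·ln z₂)/(1 − r)
ln z₀ = (2.30259 − 0.50584×4.56435) / 0.49416 = -0.0126
z₀ = exp(-0.0126) = 0.9875 m

z₀ ≈ 0.987 m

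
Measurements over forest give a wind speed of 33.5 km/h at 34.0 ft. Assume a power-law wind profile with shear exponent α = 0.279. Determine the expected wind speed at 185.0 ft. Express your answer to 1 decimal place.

Power-law profile: V₂ = V₁ · (z₂/z₁)^α
V₂ = 33.5 × (185.0/34.0)^0.279 = 33.5 × (5.4412)^0.279
    = 33.5 × 1.6042 = 53.7407 km/h

53.7 km/h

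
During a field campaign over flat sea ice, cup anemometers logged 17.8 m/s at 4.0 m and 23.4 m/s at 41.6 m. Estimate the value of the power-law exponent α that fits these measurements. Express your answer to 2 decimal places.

α ≈ 0.12

Power law: V₂/V₁ = (z₂/z₁)^α ⇒ α = ln(V₂/V₁) / ln(z₂/z₁)
α = ln(23.4/17.8) / ln(41.6/4.0) = ln(1.3146) / ln(10.4000)
  = 0.27354 / 2.34181 = 0.11681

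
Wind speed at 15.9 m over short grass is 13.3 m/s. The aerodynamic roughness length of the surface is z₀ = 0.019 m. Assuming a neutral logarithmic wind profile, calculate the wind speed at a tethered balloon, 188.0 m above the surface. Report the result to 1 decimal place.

18.2 m/s

Log law: V(z) ∝ ln(z/z₀), so V₂/V₁ = ln(z₂/z₀) / ln(z₁/z₀).
ln(188.0/0.019) = 9.1998, ln(15.9/0.019) = 6.7296
V₂ = 13.3 × 9.1998/6.7296 = 13.3 × 1.3671 = 18.1818 m/s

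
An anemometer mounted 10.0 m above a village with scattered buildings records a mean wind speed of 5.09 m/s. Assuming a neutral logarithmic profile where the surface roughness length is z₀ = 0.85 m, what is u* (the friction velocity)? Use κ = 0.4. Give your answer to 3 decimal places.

Log law: V(z) = (u*/κ) · ln(z/z₀) ⇒ u* = κ · V / ln(z/z₀)
u* = 0.4 × 5.09 / ln(10.0/0.85) = 0.4 × 5.09 / 2.4651
   = 2.0360 / 2.4651 = 0.8259 m/s

u* ≈ 0.826 m/s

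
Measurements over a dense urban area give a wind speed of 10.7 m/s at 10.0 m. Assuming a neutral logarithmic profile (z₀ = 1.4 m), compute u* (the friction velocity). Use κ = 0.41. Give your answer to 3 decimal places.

u* ≈ 2.231 m/s

Log law: V(z) = (u*/κ) · ln(z/z₀) ⇒ u* = κ · V / ln(z/z₀)
u* = 0.41 × 10.7 / ln(10.0/1.4) = 0.41 × 10.7 / 1.9661
   = 4.3870 / 1.9661 = 2.2313 m/s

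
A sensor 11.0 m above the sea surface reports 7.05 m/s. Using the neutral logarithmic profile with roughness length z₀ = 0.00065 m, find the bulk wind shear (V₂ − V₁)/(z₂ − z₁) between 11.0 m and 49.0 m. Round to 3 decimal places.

0.028 m/s/m

Log law: V₂ = V₁ · ln(z₂/z₀)/ln(z₁/z₀) = 7.05 × 11.2304/9.7364 = 8.1317 m/s
ΔV/Δz = (8.1317 − 7.05)/(49.0 − 11.0) = 1.0817/38.0000 = 0.02847 m/s/m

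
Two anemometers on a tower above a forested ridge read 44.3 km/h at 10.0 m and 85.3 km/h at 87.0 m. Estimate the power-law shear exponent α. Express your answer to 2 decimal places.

Power law: V₂/V₁ = (z₂/z₁)^α ⇒ α = ln(V₂/V₁) / ln(z₂/z₁)
α = ln(85.3/44.3) / ln(87.0/10.0) = ln(1.9255) / ln(8.7000)
  = 0.65519 / 2.16332 = 0.30286

α ≈ 0.30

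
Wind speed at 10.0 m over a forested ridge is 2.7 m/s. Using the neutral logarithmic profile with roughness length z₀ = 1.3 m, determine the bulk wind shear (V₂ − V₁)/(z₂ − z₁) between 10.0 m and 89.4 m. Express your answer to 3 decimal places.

Log law: V₂ = V₁ · ln(z₂/z₀)/ln(z₁/z₀) = 2.7 × 4.2308/2.0402 = 5.5989 m/s
ΔV/Δz = (5.5989 − 2.7)/(89.4 − 10.0) = 2.8989/79.4000 = 0.03651 m/s/m

0.037 m/s/m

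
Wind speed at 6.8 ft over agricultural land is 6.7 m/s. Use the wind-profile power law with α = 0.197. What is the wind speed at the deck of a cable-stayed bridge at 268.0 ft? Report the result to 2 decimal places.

13.82 m/s

Power-law profile: V₂ = V₁ · (z₂/z₁)^α
V₂ = 6.7 × (268.0/6.8)^0.197 = 6.7 × (39.4118)^0.197
    = 6.7 × 2.0622 = 13.8170 m/s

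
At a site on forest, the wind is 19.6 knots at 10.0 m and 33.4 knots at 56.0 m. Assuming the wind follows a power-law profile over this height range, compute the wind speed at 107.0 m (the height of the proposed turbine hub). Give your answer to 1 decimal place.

40.8 knots

First find α: α = ln(V₂/V₁)/ln(z₂/z₁) = ln(33.4/19.6)/ln(56.0/10.0) = 0.53303/1.72277 = 0.3094
Extrapolate from 56.0 m to 107.0 m: V₃ = 33.4 × (107.0/56.0)^0.3094 = 33.4 × 1.2218 = 40.8083 knots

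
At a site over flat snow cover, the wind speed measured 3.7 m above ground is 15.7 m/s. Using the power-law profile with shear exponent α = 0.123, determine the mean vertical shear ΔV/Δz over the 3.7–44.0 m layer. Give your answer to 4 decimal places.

0.1387 m/s/m

Power law: V₂ = V₁ · (z₂/z₁)^α = 15.7 × (11.8919)^0.123 = 21.2890 m/s
ΔV/Δz = (21.2890 − 15.7)/(44.0 − 3.7) = 5.5890/40.3000 = 0.13869 m/s/m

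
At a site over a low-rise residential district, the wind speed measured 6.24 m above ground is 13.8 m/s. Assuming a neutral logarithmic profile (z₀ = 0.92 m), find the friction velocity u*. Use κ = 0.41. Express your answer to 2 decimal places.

u* ≈ 2.96 m/s

Log law: V(z) = (u*/κ) · ln(z/z₀) ⇒ u* = κ · V / ln(z/z₀)
u* = 0.41 × 13.8 / ln(6.24/0.92) = 0.41 × 13.8 / 1.9144
   = 5.6580 / 1.9144 = 2.9556 m/s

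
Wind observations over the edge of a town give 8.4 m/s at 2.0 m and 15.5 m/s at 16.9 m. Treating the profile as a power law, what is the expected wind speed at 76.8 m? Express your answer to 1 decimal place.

First find α: α = ln(V₂/V₁)/ln(z₂/z₁) = ln(15.5/8.4)/ln(16.9/2.0) = 0.61261/2.13417 = 0.2870
Extrapolate from 16.9 m to 76.8 m: V₃ = 15.5 × (76.8/16.9)^0.2870 = 15.5 × 1.5443 = 23.9364 m/s

23.9 m/s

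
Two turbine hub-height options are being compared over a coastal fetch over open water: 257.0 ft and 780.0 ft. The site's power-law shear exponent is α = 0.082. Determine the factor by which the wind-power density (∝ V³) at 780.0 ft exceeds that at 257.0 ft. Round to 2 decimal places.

1.31

Speed ratio: V_B/V_A = (z_B/z_A)^α = (780.0/257.0)^0.082 = (3.0350)^0.082 = 1.09531
Power-density ratio: P_B/P_A = (V_B/V_A)³ = (1.09531)³ = 1.31405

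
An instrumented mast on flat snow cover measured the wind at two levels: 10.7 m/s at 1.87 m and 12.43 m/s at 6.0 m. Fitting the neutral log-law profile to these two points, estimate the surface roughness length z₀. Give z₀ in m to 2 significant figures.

Log law: V(z) ∝ ln(z/z₀). With r = V₁/V₂ = 10.7/12.43 = 0.86082,
r · ln(z₂/z₀) = ln(z₁/z₀) ⇒ ln z₀ = (ln z₁ − r·ln z₂)/(1 − r)
ln z₀ = (0.62594 − 0.86082×1.79176) / 0.13918 = -6.5846
z₀ = exp(-6.5846) = 0.001381 m

z₀ ≈ 0.0014 m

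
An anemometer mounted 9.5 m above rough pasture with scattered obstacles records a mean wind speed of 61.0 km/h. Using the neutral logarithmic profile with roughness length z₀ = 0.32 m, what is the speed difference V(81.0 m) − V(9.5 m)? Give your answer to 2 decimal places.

Log law: V₂ = V₁ · ln(z₂/z₀)/ln(z₁/z₀) = 61.0 × 5.5339/3.3907 = 99.5559 km/h
ΔV = 99.5559 − 61.0 = 38.5559 km/h

38.56 km/h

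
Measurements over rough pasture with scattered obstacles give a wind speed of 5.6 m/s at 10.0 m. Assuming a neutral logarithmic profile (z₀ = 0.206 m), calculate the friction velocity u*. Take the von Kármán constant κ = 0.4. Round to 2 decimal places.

u* ≈ 0.58 m/s

Log law: V(z) = (u*/κ) · ln(z/z₀) ⇒ u* = κ · V / ln(z/z₀)
u* = 0.4 × 5.6 / ln(10.0/0.206) = 0.4 × 5.6 / 3.8825
   = 2.2400 / 3.8825 = 0.5770 m/s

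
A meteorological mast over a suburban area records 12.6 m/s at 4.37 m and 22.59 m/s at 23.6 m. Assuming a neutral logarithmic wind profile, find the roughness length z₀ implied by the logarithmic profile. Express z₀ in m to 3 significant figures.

z₀ ≈ 0.521 m

Log law: V(z) ∝ ln(z/z₀). With r = V₁/V₂ = 12.6/22.59 = 0.55777,
r · ln(z₂/z₀) = ln(z₁/z₀) ⇒ ln z₀ = (ln z₁ − r·ln z₂)/(1 − r)
ln z₀ = (1.47476 − 0.55777×3.16125) / 0.44223 = -0.6523
z₀ = exp(-0.6523) = 0.5208 m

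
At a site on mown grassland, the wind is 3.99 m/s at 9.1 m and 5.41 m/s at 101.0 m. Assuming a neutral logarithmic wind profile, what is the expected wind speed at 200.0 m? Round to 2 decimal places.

Log law: V ∝ ln(z/z₀). From the pair, with r = V₁/V₂ = 0.73752,
ln z₀ = (ln z₁ − r·ln z₂)/(1 − r) = (2.2083 − 0.73752×4.6151)/0.26248 = -4.5546 → z₀ = 0.01052 m
V₃ = V₁ · ln(z₃/z₀)/ln(z₁/z₀) = 3.99 × 9.8529/6.7629 = 5.8131 m/s

5.81 m/s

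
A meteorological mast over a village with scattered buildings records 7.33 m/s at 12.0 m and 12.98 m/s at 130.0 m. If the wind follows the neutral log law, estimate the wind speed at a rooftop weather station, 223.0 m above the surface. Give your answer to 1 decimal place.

Log law: V ∝ ln(z/z₀). From the pair, with r = V₁/V₂ = 0.56471,
ln z₀ = (ln z₁ − r·ln z₂)/(1 − r) = (2.4849 − 0.56471×4.8675)/0.43529 = -0.6062 → z₀ = 0.5454 m
V₃ = V₁ · ln(z₃/z₀)/ln(z₁/z₀) = 7.33 × 6.0134/3.0911 = 14.2597 m/s

14.3 m/s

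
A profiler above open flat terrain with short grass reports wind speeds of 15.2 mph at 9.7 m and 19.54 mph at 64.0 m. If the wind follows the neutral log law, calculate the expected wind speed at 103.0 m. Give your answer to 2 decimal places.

Log law: V ∝ ln(z/z₀). From the pair, with r = V₁/V₂ = 0.77789,
ln z₀ = (ln z₁ − r·ln z₂)/(1 − r) = (2.2721 − 0.77789×4.1589)/0.22211 = -4.3359 → z₀ = 0.01309 m
V₃ = V₁ · ln(z₃/z₀)/ln(z₁/z₀) = 15.2 × 8.9706/6.6080 = 20.6346 mph

20.63 mph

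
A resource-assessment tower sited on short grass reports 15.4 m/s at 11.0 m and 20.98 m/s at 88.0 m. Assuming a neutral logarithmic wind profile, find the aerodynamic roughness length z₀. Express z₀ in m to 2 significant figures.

z₀ ≈ 0.035 m

Log law: V(z) ∝ ln(z/z₀). With r = V₁/V₂ = 15.4/20.98 = 0.73403,
r · ln(z₂/z₀) = ln(z₁/z₀) ⇒ ln z₀ = (ln z₁ − r·ln z₂)/(1 − r)
ln z₀ = (2.39790 − 0.73403×4.47734) / 0.26597 = -3.3411
z₀ = exp(-3.3411) = 0.03540 m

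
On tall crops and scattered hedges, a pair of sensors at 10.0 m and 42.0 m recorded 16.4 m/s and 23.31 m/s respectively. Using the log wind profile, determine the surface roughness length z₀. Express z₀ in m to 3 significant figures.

Log law: V(z) ∝ ln(z/z₀). With r = V₁/V₂ = 16.4/23.31 = 0.70356,
r · ln(z₂/z₀) = ln(z₁/z₀) ⇒ ln z₀ = (ln z₁ − r·ln z₂)/(1 − r)
ln z₀ = (2.30259 − 0.70356×3.73767) / 0.29644 = -1.1034
z₀ = exp(-1.1034) = 0.3317 m

z₀ ≈ 0.332 m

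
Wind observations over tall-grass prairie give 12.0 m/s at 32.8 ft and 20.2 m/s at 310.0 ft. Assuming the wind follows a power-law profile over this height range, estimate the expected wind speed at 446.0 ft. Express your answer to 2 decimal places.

First find α: α = ln(V₂/V₁)/ln(z₂/z₁) = ln(20.2/12.0)/ln(310.0/32.8) = 0.52078/2.24614 = 0.2319
Extrapolate from 310.0 ft to 446.0 ft: V₃ = 20.2 × (446.0/310.0)^0.2319 = 20.2 × 1.0880 = 21.9775 m/s

21.98 m/s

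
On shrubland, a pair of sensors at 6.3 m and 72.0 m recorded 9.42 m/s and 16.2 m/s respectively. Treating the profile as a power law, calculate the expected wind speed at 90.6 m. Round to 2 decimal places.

First find α: α = ln(V₂/V₁)/ln(z₂/z₁) = ln(16.2/9.42)/ln(72.0/6.3) = 0.54218/2.43612 = 0.2226
Extrapolate from 72.0 m to 90.6 m: V₃ = 16.2 × (90.6/72.0)^0.2226 = 16.2 × 1.0525 = 17.0500 m/s

17.05 m/s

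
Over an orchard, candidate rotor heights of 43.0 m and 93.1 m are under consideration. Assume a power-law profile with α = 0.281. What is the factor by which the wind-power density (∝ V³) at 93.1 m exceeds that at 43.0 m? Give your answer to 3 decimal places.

Speed ratio: V_B/V_A = (z_B/z_A)^α = (93.1/43.0)^0.281 = (2.1651)^0.281 = 1.24243
Power-density ratio: P_B/P_A = (V_B/V_A)³ = (1.24243)³ = 1.91783

1.918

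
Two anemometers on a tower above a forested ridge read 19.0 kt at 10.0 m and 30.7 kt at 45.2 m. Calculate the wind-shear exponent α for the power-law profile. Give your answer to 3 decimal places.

α ≈ 0.318

Power law: V₂/V₁ = (z₂/z₁)^α ⇒ α = ln(V₂/V₁) / ln(z₂/z₁)
α = ln(30.7/19.0) / ln(45.2/10.0) = ln(1.6158) / ln(4.5200)
  = 0.47982 / 1.50851 = 0.31808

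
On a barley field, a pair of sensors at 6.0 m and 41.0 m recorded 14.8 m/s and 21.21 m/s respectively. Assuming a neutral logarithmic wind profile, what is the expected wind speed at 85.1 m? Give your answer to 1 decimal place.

Log law: V ∝ ln(z/z₀). From the pair, with r = V₁/V₂ = 0.69778,
ln z₀ = (ln z₁ − r·ln z₂)/(1 − r) = (1.7918 − 0.69778×3.7136)/0.30222 = -2.6455 → z₀ = 0.07097 m
V₃ = V₁ · ln(z₃/z₀)/ln(z₁/z₀) = 14.8 × 7.0893/4.4373 = 23.6457 m/s

23.6 m/s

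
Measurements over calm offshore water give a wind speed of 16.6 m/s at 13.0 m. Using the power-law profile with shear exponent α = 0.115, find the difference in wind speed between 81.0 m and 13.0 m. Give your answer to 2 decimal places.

Power law: V₂ = V₁ · (z₂/z₁)^α = 16.6 × (6.2308)^0.115 = 20.4871 m/s
ΔV = 20.4871 − 16.6 = 3.8871 m/s

3.89 m/s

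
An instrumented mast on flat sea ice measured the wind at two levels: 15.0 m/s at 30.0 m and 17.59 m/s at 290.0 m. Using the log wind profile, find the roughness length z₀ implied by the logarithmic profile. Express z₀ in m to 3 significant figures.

Log law: V(z) ∝ ln(z/z₀). With r = V₁/V₂ = 15.0/17.59 = 0.85276,
r · ln(z₂/z₀) = ln(z₁/z₀) ⇒ ln z₀ = (ln z₁ − r·ln z₂)/(1 − r)
ln z₀ = (3.40120 − 0.85276×5.66988) / 0.14724 = -9.7379
z₀ = exp(-9.7379) = 0.00005900 m

z₀ ≈ 0.0000590 m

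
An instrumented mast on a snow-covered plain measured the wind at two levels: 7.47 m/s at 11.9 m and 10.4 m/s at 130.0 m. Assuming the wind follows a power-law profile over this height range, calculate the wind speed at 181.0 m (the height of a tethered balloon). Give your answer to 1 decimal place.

First find α: α = ln(V₂/V₁)/ln(z₂/z₁) = ln(10.4/7.47)/ln(130.0/11.9) = 0.33091/2.39100 = 0.1384
Extrapolate from 130.0 m to 181.0 m: V₃ = 10.4 × (181.0/130.0)^0.1384 = 10.4 × 1.0469 = 10.8874 m/s

10.9 m/s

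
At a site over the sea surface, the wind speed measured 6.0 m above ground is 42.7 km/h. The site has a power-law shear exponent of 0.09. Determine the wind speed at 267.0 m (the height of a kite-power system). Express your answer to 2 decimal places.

Power-law profile: V₂ = V₁ · (z₂/z₁)^α
V₂ = 42.7 × (267.0/6.0)^0.09 = 42.7 × (44.5000)^0.09
    = 42.7 × 1.4072 = 60.0870 km/h

60.09 km/h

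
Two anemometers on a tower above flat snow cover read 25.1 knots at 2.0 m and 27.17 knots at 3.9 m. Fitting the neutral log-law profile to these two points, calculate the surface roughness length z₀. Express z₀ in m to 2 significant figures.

z₀ ≈ 0.00061 m

Log law: V(z) ∝ ln(z/z₀). With r = V₁/V₂ = 25.1/27.17 = 0.92381,
r · ln(z₂/z₀) = ln(z₁/z₀) ⇒ ln z₀ = (ln z₁ − r·ln z₂)/(1 − r)
ln z₀ = (0.69315 − 0.92381×1.36098) / 0.07619 = -7.4047
z₀ = exp(-7.4047) = 0.0006084 m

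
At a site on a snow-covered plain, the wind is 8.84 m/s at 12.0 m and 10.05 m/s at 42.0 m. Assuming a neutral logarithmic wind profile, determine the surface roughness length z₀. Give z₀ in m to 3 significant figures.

Log law: V(z) ∝ ln(z/z₀). With r = V₁/V₂ = 8.84/10.05 = 0.87960,
r · ln(z₂/z₀) = ln(z₁/z₀) ⇒ ln z₀ = (ln z₁ − r·ln z₂)/(1 − r)
ln z₀ = (2.48491 − 0.87960×3.73767) / 0.12040 = -6.6675
z₀ = exp(-6.6675) = 0.001272 m

z₀ ≈ 0.00127 m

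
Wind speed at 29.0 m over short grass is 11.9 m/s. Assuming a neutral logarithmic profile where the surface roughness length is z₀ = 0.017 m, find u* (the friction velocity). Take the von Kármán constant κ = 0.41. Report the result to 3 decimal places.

Log law: V(z) = (u*/κ) · ln(z/z₀) ⇒ u* = κ · V / ln(z/z₀)
u* = 0.41 × 11.9 / ln(29.0/0.017) = 0.41 × 11.9 / 7.4418
   = 4.8790 / 7.4418 = 0.6556 m/s

u* ≈ 0.656 m/s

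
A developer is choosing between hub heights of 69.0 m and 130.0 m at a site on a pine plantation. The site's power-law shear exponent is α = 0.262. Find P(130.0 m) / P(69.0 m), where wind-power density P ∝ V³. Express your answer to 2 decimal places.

1.65

Speed ratio: V_B/V_A = (z_B/z_A)^α = (130.0/69.0)^0.262 = (1.8841)^0.262 = 1.18052
Power-density ratio: P_B/P_A = (V_B/V_A)³ = (1.18052)³ = 1.64522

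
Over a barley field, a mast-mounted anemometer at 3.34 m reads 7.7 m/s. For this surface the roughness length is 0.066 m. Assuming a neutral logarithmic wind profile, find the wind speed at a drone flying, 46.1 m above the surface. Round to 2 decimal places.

12.85 m/s

Log law: V(z) ∝ ln(z/z₀), so V₂/V₁ = ln(z₂/z₀) / ln(z₁/z₀).
ln(46.1/0.066) = 6.5489, ln(3.34/0.066) = 3.9241
V₂ = 7.7 × 6.5489/3.9241 = 7.7 × 1.6689 = 12.8506 m/s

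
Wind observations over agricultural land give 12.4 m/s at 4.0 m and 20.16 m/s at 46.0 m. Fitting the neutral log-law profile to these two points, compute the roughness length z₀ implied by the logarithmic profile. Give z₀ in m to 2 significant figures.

Log law: V(z) ∝ ln(z/z₀). With r = V₁/V₂ = 12.4/20.16 = 0.61508,
r · ln(z₂/z₀) = ln(z₁/z₀) ⇒ ln z₀ = (ln z₁ − r·ln z₂)/(1 − r)
ln z₀ = (1.38629 − 0.61508×3.82864) / 0.38492 = -2.5164
z₀ = exp(-2.5164) = 0.08075 m

z₀ ≈ 0.081 m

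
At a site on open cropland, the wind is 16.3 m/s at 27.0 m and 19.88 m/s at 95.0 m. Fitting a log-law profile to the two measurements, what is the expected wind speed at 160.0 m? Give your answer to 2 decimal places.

21.36 m/s

Log law: V ∝ ln(z/z₀). From the pair, with r = V₁/V₂ = 0.81992,
ln z₀ = (ln z₁ − r·ln z₂)/(1 − r) = (3.2958 − 0.81992×4.5539)/0.18008 = -2.4321 → z₀ = 0.08785 m
V₃ = V₁ · ln(z₃/z₀)/ln(z₁/z₀) = 16.3 × 7.5073/5.7279 = 21.3635 m/s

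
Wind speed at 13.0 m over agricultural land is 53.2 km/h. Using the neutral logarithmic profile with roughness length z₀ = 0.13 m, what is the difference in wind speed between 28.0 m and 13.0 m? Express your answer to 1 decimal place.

8.9 km/h

Log law: V₂ = V₁ · ln(z₂/z₀)/ln(z₁/z₀) = 53.2 × 5.3724/4.6052 = 62.0635 km/h
ΔV = 62.0635 − 53.2 = 8.8635 km/h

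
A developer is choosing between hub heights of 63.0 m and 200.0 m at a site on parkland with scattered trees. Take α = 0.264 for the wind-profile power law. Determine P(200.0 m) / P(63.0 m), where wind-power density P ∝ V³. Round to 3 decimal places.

Speed ratio: V_B/V_A = (z_B/z_A)^α = (200.0/63.0)^0.264 = (3.1746)^0.264 = 1.35658
Power-density ratio: P_B/P_A = (V_B/V_A)³ = (1.35658)³ = 2.49654

2.497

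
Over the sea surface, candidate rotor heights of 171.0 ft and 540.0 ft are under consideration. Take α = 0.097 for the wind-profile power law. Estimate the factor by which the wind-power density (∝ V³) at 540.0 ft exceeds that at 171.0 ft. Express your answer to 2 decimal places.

Speed ratio: V_B/V_A = (z_B/z_A)^α = (540.0/171.0)^0.097 = (3.1579)^0.097 = 1.11800
Power-density ratio: P_B/P_A = (V_B/V_A)³ = (1.11800)³ = 1.39741

1.40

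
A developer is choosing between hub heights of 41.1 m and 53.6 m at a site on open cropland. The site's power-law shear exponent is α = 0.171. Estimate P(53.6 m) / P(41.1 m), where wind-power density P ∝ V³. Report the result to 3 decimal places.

1.146

Speed ratio: V_B/V_A = (z_B/z_A)^α = (53.6/41.1)^0.171 = (1.3041)^0.171 = 1.04645
Power-density ratio: P_B/P_A = (V_B/V_A)³ = (1.04645)³ = 1.14594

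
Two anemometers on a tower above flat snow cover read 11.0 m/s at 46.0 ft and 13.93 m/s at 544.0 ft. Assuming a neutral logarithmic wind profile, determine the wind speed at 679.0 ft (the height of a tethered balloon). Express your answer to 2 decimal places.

Log law: V ∝ ln(z/z₀). From the pair, with r = V₁/V₂ = 0.78966,
ln z₀ = (ln z₁ − r·ln z₂)/(1 − r) = (3.8286 − 0.78966×6.2989)/0.21034 = -5.4456 → z₀ = 0.004315 ft
V₃ = V₁ · ln(z₃/z₀)/ln(z₁/z₀) = 11.0 × 11.9662/9.2742 = 14.1929 m/s

14.19 m/s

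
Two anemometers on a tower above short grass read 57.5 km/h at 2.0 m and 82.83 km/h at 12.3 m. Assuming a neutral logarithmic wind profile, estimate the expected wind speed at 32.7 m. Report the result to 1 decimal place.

96.5 km/h

Log law: V ∝ ln(z/z₀). From the pair, with r = V₁/V₂ = 0.69419,
ln z₀ = (ln z₁ − r·ln z₂)/(1 − r) = (0.6931 − 0.69419×2.5096)/0.30581 = -3.4303 → z₀ = 0.03238 m
V₃ = V₁ · ln(z₃/z₀)/ln(z₁/z₀) = 57.5 × 6.9176/4.1234 = 96.4649 km/h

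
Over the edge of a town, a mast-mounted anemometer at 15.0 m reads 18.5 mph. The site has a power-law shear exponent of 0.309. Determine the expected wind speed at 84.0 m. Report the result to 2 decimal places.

Power-law profile: V₂ = V₁ · (z₂/z₁)^α
V₂ = 18.5 × (84.0/15.0)^0.309 = 18.5 × (5.6000)^0.309
    = 18.5 × 1.7029 = 31.5037 mph

31.50 mph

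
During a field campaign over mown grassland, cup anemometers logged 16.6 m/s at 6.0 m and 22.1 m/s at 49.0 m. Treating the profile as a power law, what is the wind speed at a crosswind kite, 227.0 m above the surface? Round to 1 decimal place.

27.2 m/s

First find α: α = ln(V₂/V₁)/ln(z₂/z₁) = ln(22.1/16.6)/ln(49.0/6.0) = 0.28617/2.10006 = 0.1363
Extrapolate from 49.0 m to 227.0 m: V₃ = 22.1 × (227.0/49.0)^0.1363 = 22.1 × 1.2323 = 27.2348 m/s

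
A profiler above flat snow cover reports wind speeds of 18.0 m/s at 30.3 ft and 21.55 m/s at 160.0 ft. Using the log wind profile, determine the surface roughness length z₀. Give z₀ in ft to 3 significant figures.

z₀ ≈ 0.00656 ft

Log law: V(z) ∝ ln(z/z₀). With r = V₁/V₂ = 18.0/21.55 = 0.83527,
r · ln(z₂/z₀) = ln(z₁/z₀) ⇒ ln z₀ = (ln z₁ − r·ln z₂)/(1 − r)
ln z₀ = (3.41115 − 0.83527×5.07517) / 0.16473 = -5.0262
z₀ = exp(-5.0262) = 0.006564 ft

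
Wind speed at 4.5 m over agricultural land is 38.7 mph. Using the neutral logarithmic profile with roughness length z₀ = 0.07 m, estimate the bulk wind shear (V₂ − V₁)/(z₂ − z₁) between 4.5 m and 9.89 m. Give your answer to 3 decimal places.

1.358 mph/m

Log law: V₂ = V₁ · ln(z₂/z₀)/ln(z₁/z₀) = 38.7 × 4.9508/4.1633 = 46.0197 mph
ΔV/Δz = (46.0197 − 38.7)/(9.89 − 4.5) = 7.3197/5.3900 = 1.35801 mph/m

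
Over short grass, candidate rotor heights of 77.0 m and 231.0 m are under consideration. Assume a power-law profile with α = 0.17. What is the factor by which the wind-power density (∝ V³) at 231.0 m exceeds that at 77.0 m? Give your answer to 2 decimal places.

Speed ratio: V_B/V_A = (z_B/z_A)^α = (231.0/77.0)^0.17 = (3.0000)^0.17 = 1.20534
Power-density ratio: P_B/P_A = (V_B/V_A)³ = (1.20534)³ = 1.75118

1.75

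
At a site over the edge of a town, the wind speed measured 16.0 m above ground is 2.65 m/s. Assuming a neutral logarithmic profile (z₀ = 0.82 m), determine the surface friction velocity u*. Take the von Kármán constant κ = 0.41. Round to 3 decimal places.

u* ≈ 0.366 m/s

Log law: V(z) = (u*/κ) · ln(z/z₀) ⇒ u* = κ · V / ln(z/z₀)
u* = 0.41 × 2.65 / ln(16.0/0.82) = 0.41 × 2.65 / 2.9710
   = 1.0865 / 2.9710 = 0.3657 m/s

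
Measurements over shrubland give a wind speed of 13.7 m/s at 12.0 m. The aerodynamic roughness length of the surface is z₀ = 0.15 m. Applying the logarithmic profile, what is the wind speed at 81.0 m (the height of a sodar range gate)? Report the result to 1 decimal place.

19.7 m/s

Log law: V(z) ∝ ln(z/z₀), so V₂/V₁ = ln(z₂/z₀) / ln(z₁/z₀).
ln(81.0/0.15) = 6.2916, ln(12.0/0.15) = 4.3820
V₂ = 13.7 × 6.2916/4.3820 = 13.7 × 1.4358 = 19.6700 m/s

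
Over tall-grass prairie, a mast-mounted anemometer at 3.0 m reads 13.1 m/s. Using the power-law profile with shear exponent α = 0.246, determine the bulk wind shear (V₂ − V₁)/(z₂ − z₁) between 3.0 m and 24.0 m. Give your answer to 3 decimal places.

0.417 m/s/m

Power law: V₂ = V₁ · (z₂/z₁)^α = 13.1 × (8.0000)^0.246 = 21.8490 m/s
ΔV/Δz = (21.8490 − 13.1)/(24.0 − 3.0) = 8.7490/21.0000 = 0.41662 m/s/m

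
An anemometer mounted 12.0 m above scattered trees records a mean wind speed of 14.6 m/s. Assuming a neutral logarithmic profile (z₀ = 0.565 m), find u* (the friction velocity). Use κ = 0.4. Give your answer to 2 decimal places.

u* ≈ 1.91 m/s

Log law: V(z) = (u*/κ) · ln(z/z₀) ⇒ u* = κ · V / ln(z/z₀)
u* = 0.4 × 14.6 / ln(12.0/0.565) = 0.4 × 14.6 / 3.0558
   = 5.8400 / 3.0558 = 1.9111 m/s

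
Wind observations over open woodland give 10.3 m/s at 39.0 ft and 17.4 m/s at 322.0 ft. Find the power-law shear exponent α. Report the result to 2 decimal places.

Power law: V₂/V₁ = (z₂/z₁)^α ⇒ α = ln(V₂/V₁) / ln(z₂/z₁)
α = ln(17.4/10.3) / ln(322.0/39.0) = ln(1.6893) / ln(8.2564)
  = 0.52433 / 2.11099 = 0.24838

α ≈ 0.25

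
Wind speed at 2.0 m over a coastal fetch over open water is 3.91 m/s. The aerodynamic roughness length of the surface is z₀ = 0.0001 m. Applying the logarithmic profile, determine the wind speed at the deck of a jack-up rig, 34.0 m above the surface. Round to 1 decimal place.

5.0 m/s

Log law: V(z) ∝ ln(z/z₀), so V₂/V₁ = ln(z₂/z₀) / ln(z₁/z₀).
ln(34.0/0.0001) = 12.7367, ln(2.0/0.0001) = 9.9035
V₂ = 3.91 × 12.7367/9.9035 = 3.91 × 1.2861 = 5.0286 m/s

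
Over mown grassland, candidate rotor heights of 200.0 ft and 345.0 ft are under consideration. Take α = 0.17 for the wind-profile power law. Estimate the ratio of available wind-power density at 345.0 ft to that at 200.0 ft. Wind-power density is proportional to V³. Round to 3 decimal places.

1.321

Speed ratio: V_B/V_A = (z_B/z_A)^α = (345.0/200.0)^0.17 = (1.7250)^0.17 = 1.09712
Power-density ratio: P_B/P_A = (V_B/V_A)³ = (1.09712)³ = 1.32057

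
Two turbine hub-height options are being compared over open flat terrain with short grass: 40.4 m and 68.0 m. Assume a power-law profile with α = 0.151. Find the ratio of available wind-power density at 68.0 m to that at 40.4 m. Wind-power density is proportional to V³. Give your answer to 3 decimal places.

1.266

Speed ratio: V_B/V_A = (z_B/z_A)^α = (68.0/40.4)^0.151 = (1.6832)^0.151 = 1.08180
Power-density ratio: P_B/P_A = (V_B/V_A)³ = (1.08180)³ = 1.26601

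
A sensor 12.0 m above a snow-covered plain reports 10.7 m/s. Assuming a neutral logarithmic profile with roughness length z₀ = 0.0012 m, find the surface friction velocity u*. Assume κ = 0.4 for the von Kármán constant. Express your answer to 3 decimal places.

u* ≈ 0.465 m/s

Log law: V(z) = (u*/κ) · ln(z/z₀) ⇒ u* = κ · V / ln(z/z₀)
u* = 0.4 × 10.7 / ln(12.0/0.0012) = 0.4 × 10.7 / 9.2103
   = 4.2800 / 9.2103 = 0.4647 m/s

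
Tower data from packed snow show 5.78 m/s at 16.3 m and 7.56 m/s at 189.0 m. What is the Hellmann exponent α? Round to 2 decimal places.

α ≈ 0.11

Power law: V₂/V₁ = (z₂/z₁)^α ⇒ α = ln(V₂/V₁) / ln(z₂/z₁)
α = ln(7.56/5.78) / ln(189.0/16.3) = ln(1.3080) / ln(11.5951)
  = 0.26847 / 2.45058 = 0.10955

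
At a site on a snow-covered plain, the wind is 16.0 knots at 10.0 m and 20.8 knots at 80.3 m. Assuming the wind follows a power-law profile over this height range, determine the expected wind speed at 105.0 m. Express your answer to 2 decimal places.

21.51 knots

First find α: α = ln(V₂/V₁)/ln(z₂/z₁) = ln(20.8/16.0)/ln(80.3/10.0) = 0.26236/2.08318 = 0.1259
Extrapolate from 80.3 m to 105.0 m: V₃ = 20.8 × (105.0/80.3)^0.1259 = 20.8 × 1.0344 = 21.5146 knots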